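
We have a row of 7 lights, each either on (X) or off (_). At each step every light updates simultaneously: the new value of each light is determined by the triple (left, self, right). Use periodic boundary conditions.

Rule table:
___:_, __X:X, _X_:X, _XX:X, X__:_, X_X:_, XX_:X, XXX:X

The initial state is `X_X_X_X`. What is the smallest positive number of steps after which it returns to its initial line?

step 1: X_X_X_X

1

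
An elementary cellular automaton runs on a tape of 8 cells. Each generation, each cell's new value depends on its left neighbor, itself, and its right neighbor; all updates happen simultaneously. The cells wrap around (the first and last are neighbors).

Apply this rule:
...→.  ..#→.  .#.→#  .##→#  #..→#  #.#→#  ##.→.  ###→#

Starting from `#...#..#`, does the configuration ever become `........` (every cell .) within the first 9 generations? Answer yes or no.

no

generation 1: .#..##.#
generation 2: ###.#.##
generation 3: ##.#####
generation 4: #.######
generation 5: .#######
generation 6: #######.
generation 7: ######.#
generation 8: #####.##
generation 9: ####.###
generation 9 is ####.###, still not uniform .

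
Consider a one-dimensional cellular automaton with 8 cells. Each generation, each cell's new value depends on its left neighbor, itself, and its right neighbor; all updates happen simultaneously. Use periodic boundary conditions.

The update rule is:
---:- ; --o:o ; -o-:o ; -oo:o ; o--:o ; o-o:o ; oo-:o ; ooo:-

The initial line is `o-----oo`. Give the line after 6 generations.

o-----oo

oo---oo-
ooo-oooo
--ooo---
-oo-oo--
ooooooo-
o-----oo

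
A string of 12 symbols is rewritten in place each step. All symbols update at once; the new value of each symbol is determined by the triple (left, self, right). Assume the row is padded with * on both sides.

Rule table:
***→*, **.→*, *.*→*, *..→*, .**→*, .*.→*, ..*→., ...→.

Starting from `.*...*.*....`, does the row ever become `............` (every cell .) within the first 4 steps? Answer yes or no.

step 1: ***..****...
step 2: ****.*****..
step 3: ***********.
step 4: ************
step 4 is ************, still not uniform .

no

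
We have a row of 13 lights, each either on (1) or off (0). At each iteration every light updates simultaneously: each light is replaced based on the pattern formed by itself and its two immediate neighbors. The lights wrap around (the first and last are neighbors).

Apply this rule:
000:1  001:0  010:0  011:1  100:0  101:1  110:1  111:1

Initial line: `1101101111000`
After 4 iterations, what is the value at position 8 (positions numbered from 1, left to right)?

1

iteration 1: 1111111111010
iteration 2: 1111111111101
iteration 3: 1111111111111
iteration 4: 1111111111111
position 8 holds 1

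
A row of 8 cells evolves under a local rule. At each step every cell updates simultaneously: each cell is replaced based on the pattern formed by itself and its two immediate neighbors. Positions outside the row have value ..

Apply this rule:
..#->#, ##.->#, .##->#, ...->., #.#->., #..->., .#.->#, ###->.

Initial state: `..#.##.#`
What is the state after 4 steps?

.##.##.#
###.##.#
#.#.##.#
#.#.##.#

#.#.##.#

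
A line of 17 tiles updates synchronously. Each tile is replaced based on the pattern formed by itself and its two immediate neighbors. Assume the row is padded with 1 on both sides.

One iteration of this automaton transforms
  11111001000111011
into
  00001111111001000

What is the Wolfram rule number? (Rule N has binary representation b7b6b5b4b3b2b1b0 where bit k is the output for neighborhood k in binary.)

position 0: 111 → 0  (bit 7 = 0)
position 4: 110 → 1  (bit 6 = 1)
position 14: 101 → 0  (bit 5 = 0)
position 5: 100 → 1  (bit 4 = 1)
position 11: 011 → 0  (bit 3 = 0)
position 7: 010 → 1  (bit 2 = 1)
position 6: 001 → 1  (bit 1 = 1)
position 9: 000 → 1  (bit 0 = 1)
bits b7..b0 = 01010111 = 87

87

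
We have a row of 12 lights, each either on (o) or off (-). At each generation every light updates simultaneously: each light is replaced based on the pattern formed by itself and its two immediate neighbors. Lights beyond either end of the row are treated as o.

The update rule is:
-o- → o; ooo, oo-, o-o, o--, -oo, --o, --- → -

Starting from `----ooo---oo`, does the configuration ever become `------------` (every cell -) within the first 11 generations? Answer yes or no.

yes

generation 1: ------------
all cells are - at generation 1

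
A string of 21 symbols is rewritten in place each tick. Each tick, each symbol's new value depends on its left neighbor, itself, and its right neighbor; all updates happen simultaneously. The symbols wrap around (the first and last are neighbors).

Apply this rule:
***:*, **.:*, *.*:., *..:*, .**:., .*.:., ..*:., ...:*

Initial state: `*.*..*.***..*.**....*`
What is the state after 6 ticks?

*..*....***....****..
.*..***..*****..****.
..*..***..*****..****
*..*..***..*****..***
**..*..***..*****..**
***..*..***..*****..*

***..*..***..*****..*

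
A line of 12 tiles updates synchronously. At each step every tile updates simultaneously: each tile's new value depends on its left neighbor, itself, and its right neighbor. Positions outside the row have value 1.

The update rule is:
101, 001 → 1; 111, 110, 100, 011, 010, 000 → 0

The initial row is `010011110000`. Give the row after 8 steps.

000010101010

step 1: 100100000001
step 2: 001000000010
step 3: 010000000101
step 4: 100000001010
step 5: 000000010101
step 6: 000000101010
step 7: 000001010101
step 8: 000010101010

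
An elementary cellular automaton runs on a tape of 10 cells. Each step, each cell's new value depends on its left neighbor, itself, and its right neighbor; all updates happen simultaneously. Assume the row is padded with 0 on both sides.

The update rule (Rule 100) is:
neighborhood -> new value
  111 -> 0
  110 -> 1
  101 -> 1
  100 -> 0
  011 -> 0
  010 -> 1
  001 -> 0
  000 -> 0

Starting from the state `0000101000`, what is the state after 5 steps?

0000001000

0000111000
0000001000
0000001000  (fixed point — unchanged through step 5)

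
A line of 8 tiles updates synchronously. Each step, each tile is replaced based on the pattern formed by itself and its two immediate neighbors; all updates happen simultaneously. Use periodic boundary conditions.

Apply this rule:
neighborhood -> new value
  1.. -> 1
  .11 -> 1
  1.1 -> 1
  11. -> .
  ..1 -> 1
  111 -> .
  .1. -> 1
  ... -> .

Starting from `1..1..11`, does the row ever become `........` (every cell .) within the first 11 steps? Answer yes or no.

no

.111111.
11.....1
..1...11
1111.11.
1...11.1
.1.11.11
1111.11.  (repeats step 4; period 3)
step 11: 1...11.1
step 11 is 1...11.1, still not uniform .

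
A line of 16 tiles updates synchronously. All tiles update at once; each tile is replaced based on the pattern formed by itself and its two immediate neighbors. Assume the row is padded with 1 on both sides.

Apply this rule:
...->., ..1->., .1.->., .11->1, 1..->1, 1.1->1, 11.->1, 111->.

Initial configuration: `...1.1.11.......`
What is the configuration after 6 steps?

1...1.1111......
11...11..11.....
.11..111.111....
1111.1.111.11...
...11.11.11111..
1..1111111...11.

1..1111111...11.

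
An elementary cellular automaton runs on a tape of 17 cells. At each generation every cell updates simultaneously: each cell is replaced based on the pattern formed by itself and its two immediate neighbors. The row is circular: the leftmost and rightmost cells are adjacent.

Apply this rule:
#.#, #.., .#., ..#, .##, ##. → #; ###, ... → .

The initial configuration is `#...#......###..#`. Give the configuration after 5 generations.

...##...#####....

##.###....##.####
.###.##..#####...
##.#######...##..
####.....##.#####
...##...#####....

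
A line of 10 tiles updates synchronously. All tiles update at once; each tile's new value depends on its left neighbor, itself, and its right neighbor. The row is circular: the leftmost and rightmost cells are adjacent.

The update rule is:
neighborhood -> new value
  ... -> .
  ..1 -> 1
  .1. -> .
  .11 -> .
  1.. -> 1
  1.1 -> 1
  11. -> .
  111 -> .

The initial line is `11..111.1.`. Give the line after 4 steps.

11..1.1.1.

step 1: ..11...1.1
step 2: 11..1.1.1.
step 3: ..11.1.1.1
step 4: 11..1.1.1.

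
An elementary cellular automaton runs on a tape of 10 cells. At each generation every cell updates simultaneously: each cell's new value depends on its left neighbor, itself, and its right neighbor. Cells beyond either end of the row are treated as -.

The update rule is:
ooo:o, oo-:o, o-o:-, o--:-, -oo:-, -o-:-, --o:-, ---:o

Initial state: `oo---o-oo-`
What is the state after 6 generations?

o--o--oo-o

generation 1: -o-o----o-
generation 2: -----oo---
generation 3: oooo--o-oo
generation 4: -ooo-----o
generation 5: --oo-ooo--
generation 6: o--o--oo-o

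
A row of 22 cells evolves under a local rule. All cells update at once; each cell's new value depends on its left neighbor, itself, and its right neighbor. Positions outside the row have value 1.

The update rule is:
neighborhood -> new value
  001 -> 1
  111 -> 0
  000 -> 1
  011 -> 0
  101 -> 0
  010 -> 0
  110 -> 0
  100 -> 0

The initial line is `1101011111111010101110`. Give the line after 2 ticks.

0000000000000000000000
0111111111111111111111

0111111111111111111111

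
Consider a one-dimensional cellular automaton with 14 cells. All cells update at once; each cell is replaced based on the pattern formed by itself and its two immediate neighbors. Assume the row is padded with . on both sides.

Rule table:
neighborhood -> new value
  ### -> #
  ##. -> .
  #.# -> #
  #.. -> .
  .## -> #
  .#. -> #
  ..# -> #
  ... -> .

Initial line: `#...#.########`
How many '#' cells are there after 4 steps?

10

#..##########.
#.##########..
###########...
##########....
count of #: 10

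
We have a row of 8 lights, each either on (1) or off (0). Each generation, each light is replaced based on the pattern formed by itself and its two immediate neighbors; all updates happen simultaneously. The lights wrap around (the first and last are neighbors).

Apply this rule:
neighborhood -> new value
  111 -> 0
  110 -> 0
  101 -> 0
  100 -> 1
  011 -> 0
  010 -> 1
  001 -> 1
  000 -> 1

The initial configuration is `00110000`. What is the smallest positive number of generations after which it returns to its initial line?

generation 1: 11001111
generation 2: 00110000

2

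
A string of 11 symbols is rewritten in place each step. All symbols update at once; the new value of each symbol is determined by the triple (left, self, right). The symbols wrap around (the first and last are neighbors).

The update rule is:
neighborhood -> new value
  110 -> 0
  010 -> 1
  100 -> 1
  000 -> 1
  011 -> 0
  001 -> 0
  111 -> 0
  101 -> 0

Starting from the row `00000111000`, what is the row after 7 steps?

step 1: 11110000111
step 2: 00001110000
step 3: 11100001111
step 4: 00011100000
step 5: 11000011111
step 6: 00111000000
step 7: 10000111111

10000111111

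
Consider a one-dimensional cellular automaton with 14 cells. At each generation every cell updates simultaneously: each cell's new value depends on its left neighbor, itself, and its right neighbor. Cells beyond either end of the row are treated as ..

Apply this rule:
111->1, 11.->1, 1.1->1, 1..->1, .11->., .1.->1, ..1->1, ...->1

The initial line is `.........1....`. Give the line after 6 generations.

1.11.111111111

generation 1: 11111111111111
generation 2: .1111111111111
generation 3: 1.111111111111
generation 4: 11.11111111111
generation 5: .11.1111111111
generation 6: 1.11.111111111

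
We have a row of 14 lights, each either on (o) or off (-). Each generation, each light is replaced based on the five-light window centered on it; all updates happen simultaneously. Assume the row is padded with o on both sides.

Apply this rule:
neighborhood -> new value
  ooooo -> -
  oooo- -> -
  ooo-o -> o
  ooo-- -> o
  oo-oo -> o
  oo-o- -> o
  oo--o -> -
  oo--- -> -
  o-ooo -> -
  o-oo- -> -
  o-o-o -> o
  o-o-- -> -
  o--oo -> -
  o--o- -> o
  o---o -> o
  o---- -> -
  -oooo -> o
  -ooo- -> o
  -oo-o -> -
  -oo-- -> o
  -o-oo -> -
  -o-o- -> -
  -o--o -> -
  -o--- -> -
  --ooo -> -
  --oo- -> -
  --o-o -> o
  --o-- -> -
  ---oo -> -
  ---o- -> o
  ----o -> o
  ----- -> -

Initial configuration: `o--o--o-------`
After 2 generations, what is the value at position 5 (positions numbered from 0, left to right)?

generation 1: o-o--o------o-
generation 2: oo--o-----ooo-
position 5 holds -

-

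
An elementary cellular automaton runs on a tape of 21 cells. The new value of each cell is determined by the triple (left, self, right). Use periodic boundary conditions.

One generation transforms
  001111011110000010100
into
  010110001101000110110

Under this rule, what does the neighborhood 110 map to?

At position 5 the neighborhood is 110; the next row has 0 there.

0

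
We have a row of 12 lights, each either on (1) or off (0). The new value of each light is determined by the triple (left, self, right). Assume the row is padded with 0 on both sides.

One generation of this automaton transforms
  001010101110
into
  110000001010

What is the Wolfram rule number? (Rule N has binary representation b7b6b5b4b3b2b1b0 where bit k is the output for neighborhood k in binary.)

position 9: 111 → 0  (bit 7 = 0)
position 10: 110 → 1  (bit 6 = 1)
position 3: 101 → 0  (bit 5 = 0)
position 11: 100 → 0  (bit 4 = 0)
position 8: 011 → 1  (bit 3 = 1)
position 2: 010 → 0  (bit 2 = 0)
position 1: 001 → 1  (bit 1 = 1)
position 0: 000 → 1  (bit 0 = 1)
bits b7..b0 = 01001011 = 75

75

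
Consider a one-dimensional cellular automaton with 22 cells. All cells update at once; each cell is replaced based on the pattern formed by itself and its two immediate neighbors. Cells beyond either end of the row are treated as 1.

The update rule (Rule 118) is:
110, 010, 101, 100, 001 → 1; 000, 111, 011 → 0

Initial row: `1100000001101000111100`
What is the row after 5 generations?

1011000011000111101011

generation 1: 0110000010111101000111
generation 2: 1011000111000111101000
generation 3: 1101101001101000111101
generation 4: 0110111110111101000110
generation 5: 1011000011000111101011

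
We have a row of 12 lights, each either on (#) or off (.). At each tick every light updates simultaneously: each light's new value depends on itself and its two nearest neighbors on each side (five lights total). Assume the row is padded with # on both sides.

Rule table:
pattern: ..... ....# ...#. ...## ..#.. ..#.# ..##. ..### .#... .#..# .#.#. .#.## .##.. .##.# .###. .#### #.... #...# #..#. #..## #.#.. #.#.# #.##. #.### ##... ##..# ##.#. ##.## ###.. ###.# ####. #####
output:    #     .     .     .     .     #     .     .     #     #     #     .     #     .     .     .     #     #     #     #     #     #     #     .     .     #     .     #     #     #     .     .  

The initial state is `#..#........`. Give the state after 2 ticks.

..##.....###

###.######..
..##.....###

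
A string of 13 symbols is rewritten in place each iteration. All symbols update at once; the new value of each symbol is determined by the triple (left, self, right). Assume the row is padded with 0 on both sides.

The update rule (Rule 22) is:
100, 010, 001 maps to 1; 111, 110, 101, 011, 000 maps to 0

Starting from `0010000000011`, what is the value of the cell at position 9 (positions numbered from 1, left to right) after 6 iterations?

0

0111000000100
1000100001110
1101110010001
0000001111011
0000010000000
0000111000000
position 9 holds 0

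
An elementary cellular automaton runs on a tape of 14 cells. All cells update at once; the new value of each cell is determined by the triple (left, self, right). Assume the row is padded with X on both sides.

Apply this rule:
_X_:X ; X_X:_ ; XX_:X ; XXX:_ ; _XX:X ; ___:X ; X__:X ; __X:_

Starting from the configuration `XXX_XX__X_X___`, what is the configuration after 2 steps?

X_X_X_X_X_X_X_

__X_XXX_X_XXX_
X_X_X_X_X_X_X_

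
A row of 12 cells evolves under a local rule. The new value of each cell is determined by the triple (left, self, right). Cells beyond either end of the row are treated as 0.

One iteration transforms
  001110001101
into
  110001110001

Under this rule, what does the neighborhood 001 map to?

At position 1 the neighborhood is 001; the next row has 1 there.

1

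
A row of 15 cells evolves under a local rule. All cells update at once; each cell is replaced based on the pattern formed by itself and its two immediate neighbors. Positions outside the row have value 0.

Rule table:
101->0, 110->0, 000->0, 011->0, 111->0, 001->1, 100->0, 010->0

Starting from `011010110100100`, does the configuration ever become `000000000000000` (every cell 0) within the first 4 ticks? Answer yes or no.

100000000001000
000000000010000
000000000100000
000000001000000
tick 4 is 000000001000000, still not uniform 0

no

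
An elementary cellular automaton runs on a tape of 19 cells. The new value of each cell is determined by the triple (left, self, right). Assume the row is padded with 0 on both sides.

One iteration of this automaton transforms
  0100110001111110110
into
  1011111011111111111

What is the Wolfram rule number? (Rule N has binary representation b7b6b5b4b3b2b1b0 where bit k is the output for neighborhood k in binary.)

position 10: 111 → 1  (bit 7 = 1)
position 5: 110 → 1  (bit 6 = 1)
position 15: 101 → 1  (bit 5 = 1)
position 2: 100 → 1  (bit 4 = 1)
position 4: 011 → 1  (bit 3 = 1)
position 1: 010 → 0  (bit 2 = 0)
position 0: 001 → 1  (bit 1 = 1)
position 7: 000 → 0  (bit 0 = 0)
bits b7..b0 = 11111010 = 250

250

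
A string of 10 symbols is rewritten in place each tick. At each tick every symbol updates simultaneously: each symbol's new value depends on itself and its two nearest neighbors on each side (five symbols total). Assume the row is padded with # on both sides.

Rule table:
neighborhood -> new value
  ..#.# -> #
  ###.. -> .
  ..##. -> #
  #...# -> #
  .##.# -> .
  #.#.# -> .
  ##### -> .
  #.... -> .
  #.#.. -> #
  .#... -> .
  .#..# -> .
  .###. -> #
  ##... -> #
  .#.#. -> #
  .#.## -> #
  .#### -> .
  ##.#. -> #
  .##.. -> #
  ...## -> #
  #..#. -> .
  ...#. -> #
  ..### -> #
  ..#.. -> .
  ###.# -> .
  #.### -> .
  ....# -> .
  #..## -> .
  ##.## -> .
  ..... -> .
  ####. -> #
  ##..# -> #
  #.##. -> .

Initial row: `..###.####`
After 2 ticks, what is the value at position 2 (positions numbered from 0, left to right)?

.

#.##......
...##....#
position 2 holds .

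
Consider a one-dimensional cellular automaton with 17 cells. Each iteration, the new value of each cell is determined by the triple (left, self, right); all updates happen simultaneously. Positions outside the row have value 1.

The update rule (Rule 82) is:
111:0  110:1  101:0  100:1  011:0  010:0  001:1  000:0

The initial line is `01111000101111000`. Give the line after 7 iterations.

00110110001000011

00001101000001101
10010100100010100
11100011010100011
00110101000010100
11010000100100011
01001001011010100
00110110001000011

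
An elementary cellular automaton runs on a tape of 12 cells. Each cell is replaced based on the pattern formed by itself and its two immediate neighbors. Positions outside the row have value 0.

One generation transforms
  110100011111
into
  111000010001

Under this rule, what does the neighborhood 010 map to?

At position 3 the neighborhood is 010; the next row has 0 there.

0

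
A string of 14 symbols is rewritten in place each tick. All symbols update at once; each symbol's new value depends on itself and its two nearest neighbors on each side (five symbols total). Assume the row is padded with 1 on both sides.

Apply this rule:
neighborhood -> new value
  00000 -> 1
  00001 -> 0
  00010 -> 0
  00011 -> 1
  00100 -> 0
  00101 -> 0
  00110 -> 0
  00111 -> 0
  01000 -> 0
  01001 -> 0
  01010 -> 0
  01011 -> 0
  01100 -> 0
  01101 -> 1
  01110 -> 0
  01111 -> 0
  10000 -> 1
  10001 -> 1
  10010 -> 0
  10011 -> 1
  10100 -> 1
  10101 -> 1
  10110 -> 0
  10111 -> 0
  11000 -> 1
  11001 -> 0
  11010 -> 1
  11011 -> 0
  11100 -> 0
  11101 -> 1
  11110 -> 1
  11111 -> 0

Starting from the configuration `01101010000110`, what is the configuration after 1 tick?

00111010101010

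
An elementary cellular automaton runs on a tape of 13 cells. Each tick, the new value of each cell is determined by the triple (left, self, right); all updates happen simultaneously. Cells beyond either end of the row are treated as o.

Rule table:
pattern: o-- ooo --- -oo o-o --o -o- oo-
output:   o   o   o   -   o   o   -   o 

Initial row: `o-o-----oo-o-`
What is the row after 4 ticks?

oo-ooooo-oo-o
ooo-ooooo-oo-
oooo-ooooo-oo
ooooo-ooooo-o

ooooo-ooooo-o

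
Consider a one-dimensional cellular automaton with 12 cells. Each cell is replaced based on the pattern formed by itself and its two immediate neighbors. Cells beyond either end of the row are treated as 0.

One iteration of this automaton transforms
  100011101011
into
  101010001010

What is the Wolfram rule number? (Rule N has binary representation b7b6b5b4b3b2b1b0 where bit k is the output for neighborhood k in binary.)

13

position 5: 111 → 0  (bit 7 = 0)
position 6: 110 → 0  (bit 6 = 0)
position 7: 101 → 0  (bit 5 = 0)
position 1: 100 → 0  (bit 4 = 0)
position 4: 011 → 1  (bit 3 = 1)
position 0: 010 → 1  (bit 2 = 1)
position 3: 001 → 0  (bit 1 = 0)
position 2: 000 → 1  (bit 0 = 1)
bits b7..b0 = 00001101 = 13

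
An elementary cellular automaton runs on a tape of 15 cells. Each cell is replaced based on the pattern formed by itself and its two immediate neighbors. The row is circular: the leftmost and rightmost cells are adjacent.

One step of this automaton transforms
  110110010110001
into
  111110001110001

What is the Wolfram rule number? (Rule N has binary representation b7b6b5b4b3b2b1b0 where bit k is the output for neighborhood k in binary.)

position 0: 111 → 1  (bit 7 = 1)
position 1: 110 → 1  (bit 6 = 1)
position 2: 101 → 1  (bit 5 = 1)
position 5: 100 → 0  (bit 4 = 0)
position 3: 011 → 1  (bit 3 = 1)
position 7: 010 → 0  (bit 2 = 0)
position 6: 001 → 0  (bit 1 = 0)
position 12: 000 → 0  (bit 0 = 0)
bits b7..b0 = 11101000 = 232

232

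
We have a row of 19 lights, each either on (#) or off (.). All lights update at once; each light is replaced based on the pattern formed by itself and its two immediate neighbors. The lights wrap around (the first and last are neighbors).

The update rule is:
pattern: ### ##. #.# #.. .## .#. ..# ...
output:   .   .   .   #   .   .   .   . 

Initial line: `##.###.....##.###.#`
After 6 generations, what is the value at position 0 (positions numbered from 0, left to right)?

generation 1: ......#............
generation 2: .......#...........
generation 3: ........#..........
generation 4: .........#.........
generation 5: ..........#........
generation 6: ...........#.......
position 0 holds .

.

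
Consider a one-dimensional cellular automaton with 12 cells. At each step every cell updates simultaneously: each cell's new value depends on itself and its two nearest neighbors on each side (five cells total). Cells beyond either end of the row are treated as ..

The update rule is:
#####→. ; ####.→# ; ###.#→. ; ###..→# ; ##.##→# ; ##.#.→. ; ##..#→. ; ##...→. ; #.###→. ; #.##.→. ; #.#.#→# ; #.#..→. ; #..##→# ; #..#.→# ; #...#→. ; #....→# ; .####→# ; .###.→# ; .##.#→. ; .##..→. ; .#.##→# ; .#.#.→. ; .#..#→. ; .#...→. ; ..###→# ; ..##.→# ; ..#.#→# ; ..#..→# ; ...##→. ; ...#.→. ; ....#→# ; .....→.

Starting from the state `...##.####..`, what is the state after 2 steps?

.#.#.##.#...

.#.#.#.###.#
.#.#.##.#...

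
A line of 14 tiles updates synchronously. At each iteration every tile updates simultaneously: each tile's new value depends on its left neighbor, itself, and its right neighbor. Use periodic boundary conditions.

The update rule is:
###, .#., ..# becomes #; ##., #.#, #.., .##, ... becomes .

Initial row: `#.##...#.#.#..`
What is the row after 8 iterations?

#.....##.#.#.#
.....#...#.#..
....##..##.#..
...#...#...#..
..##..##..##..
.#...#...#....
##..##..##....
...#...#.....#

...#...#.....#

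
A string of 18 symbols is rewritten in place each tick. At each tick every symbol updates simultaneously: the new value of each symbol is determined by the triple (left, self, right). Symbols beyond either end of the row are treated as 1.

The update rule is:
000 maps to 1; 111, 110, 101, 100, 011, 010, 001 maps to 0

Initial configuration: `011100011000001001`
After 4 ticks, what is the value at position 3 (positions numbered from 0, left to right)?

1

000001000011100000
011100011000001110
000001000011100000  (repeats tick 1; period 2)
tick 4: 011100011000001110
position 3 holds 1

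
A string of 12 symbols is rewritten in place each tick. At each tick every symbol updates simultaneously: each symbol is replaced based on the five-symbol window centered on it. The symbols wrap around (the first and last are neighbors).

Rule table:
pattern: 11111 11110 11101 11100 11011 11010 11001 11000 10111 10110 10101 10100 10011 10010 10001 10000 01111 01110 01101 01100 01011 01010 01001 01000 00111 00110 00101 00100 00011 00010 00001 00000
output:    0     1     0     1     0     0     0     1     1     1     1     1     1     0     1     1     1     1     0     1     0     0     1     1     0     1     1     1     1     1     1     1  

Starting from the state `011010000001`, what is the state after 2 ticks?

010011111111
011101000010

011101000010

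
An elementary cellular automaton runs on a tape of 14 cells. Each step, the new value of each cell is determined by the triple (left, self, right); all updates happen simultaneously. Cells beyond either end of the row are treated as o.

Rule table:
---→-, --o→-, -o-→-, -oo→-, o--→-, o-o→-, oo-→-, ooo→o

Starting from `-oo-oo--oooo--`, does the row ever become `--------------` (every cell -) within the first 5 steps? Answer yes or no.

yes

---------oo---
--------------
all cells are - at step 2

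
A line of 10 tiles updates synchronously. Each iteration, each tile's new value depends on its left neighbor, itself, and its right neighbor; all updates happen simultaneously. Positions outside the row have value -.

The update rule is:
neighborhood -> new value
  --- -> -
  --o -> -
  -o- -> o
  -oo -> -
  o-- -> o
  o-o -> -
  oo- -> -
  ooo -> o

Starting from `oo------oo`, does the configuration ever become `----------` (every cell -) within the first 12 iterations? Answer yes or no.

yes

--o-------
--oo------
----o-----
----oo----
------o---
------oo--
--------o-
--------oo
----------
all cells are - at iteration 9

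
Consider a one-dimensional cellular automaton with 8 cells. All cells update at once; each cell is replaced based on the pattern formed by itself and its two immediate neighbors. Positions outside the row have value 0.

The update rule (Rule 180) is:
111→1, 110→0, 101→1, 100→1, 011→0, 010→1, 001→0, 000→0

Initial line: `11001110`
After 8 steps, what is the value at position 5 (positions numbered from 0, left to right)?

00100101
00110111
00001010
00001111
00000110
00000001
00000001  (fixed point — unchanged through step 8)
position 5 holds 0

0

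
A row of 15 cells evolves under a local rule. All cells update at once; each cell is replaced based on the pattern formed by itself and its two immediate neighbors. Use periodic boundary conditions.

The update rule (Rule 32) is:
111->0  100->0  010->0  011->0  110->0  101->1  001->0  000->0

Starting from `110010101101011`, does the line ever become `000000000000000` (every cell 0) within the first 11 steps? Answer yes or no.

000001010010100
000000100001000
000000000000000
all cells are 0 at step 3

yes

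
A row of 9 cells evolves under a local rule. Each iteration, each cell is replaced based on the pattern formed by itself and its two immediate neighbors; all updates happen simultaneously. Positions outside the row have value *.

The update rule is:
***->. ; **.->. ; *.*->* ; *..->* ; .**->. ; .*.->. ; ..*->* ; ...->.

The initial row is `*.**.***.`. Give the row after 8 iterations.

.*..*...*
*.**.*.*.
.*..*.*.*
*.**.*.*.  (repeats iteration 2; period 2)
iteration 8: *.**.*.*.

*.**.*.*.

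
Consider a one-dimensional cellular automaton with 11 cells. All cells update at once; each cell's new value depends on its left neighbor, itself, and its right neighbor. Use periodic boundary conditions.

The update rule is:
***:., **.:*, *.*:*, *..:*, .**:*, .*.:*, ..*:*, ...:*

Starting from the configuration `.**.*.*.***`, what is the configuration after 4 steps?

*********.*
........***
*********.*  (repeats step 1; period 2)
step 4: ........***

........***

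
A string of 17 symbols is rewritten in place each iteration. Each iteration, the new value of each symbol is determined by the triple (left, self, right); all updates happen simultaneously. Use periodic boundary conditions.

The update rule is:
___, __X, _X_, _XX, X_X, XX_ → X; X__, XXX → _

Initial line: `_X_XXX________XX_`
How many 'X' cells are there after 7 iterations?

11

iteration 1: XXXX_X_XXXXXXXXX_
iteration 2: X__XXXXX_______XX
iteration 3: X_XX___X_XXXXXXX_
iteration 4: XXXX_XXXXX_____XX
iteration 5: ___XXX___X_XXXXX_
iteration 6: XXXX_X_XXXXX___X_
iteration 7: X__XXXXX___X_XXXX
count of X: 11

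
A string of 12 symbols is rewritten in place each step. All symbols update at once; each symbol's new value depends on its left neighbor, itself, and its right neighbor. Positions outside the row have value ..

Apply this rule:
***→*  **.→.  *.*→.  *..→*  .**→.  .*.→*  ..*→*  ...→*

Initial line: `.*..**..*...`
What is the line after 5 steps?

****..******
.**.**.****.
*.......**.*
********...*
.******.****

.******.****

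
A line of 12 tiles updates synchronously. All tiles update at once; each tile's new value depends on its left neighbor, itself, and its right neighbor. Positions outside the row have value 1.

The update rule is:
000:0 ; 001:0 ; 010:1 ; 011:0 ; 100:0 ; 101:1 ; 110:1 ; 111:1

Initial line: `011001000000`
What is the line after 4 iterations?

iteration 1: 101001000000
iteration 2: 111001000000
iteration 3: 111001000000  (fixed point — unchanged through iteration 4)

111001000000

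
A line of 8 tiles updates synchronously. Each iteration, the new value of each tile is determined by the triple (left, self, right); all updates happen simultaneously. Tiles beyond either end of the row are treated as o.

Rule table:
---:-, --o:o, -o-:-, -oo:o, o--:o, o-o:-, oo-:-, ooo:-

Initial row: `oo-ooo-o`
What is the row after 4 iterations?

o----o--

---o---o
o-o-o-oo
------o-
o----o--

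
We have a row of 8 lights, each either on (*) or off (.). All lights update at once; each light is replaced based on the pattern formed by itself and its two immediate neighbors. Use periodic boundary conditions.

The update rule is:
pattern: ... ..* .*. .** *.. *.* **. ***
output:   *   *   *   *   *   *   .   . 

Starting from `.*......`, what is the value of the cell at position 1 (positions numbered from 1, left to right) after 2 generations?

********
........
position 1 holds .

.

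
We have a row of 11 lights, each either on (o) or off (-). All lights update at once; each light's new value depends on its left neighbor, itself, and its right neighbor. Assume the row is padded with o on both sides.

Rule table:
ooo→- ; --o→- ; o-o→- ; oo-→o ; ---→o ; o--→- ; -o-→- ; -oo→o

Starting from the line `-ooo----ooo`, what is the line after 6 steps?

-ooo-oo-oo-

-o-o-oo-o--
-----oo----
-ooo-oo-oo-
-o-o-oo-oo-
-----oo-oo-
-ooo-oo-oo-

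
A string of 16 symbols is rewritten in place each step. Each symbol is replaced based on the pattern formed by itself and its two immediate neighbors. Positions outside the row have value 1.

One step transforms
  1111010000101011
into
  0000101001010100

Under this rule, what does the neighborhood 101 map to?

1

At position 4 the neighborhood is 101; the next row has 1 there.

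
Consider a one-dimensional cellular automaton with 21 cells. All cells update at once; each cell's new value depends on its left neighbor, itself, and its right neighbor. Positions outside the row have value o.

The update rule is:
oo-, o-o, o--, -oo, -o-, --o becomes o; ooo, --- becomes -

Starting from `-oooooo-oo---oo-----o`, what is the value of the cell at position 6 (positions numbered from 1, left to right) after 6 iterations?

iteration 1: oo----ooooo-oooo---oo
iteration 2: -oo--oo---ooo--oo-oo-
iteration 3: oooooooo-oo-ooooooooo
iteration 4: -------oooooo--------
iteration 5: o-----oo----oo------o
iteration 6: oo---oooo--oooo----oo
position 6 holds o

o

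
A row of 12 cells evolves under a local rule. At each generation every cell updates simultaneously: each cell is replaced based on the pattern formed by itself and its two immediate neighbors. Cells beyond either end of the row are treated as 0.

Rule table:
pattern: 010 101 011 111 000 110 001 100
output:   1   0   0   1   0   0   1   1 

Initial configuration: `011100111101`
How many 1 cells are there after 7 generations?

3

101011011001
101000000111
101100001010
100010011011
110111100000
000011010000
000100011000
count of 1: 3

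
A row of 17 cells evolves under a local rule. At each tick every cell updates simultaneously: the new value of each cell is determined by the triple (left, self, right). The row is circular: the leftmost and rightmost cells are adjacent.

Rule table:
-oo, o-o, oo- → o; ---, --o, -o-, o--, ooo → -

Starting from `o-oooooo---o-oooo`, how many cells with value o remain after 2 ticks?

ooo----o----oo---
o-o---------oo---
count of o: 4

4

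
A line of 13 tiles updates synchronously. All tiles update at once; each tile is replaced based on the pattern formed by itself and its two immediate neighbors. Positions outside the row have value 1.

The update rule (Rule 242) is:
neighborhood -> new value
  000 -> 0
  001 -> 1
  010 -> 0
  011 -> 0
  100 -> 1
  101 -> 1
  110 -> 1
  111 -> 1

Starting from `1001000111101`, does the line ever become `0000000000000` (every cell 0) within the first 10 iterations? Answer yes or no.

no

iteration 1: 1110101011110
iteration 2: 1111010101111
iteration 3: 1111101010111
iteration 4: 1111110101011
iteration 5: 1111111010101
iteration 6: 1111111101010
iteration 7: 1111111110101
iteration 8: 1111111111010
iteration 9: 1111111111101
iteration 10: 1111111111110
iteration 10 is 1111111111110, still not uniform 0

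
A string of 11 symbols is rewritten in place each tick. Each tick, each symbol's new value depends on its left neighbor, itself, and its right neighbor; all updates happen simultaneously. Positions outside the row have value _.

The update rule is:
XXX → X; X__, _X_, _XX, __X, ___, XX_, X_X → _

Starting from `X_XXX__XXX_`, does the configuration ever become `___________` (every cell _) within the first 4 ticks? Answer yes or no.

tick 1: ___X____X__
tick 2: ___________
all cells are _ at tick 2

yes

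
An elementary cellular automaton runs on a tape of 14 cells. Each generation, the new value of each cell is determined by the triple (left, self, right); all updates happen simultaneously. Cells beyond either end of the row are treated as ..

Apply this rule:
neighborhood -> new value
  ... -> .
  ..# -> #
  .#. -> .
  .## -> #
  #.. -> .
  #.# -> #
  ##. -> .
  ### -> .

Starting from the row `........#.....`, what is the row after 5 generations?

.......#......
......#.......
.....#........
....#.........
...#..........

...#..........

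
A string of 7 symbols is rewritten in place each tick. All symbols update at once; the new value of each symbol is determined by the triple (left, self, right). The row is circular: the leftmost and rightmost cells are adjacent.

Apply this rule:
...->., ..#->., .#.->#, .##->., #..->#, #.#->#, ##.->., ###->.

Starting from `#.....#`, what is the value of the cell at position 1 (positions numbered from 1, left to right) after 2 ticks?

.

.#.....
.##....
position 1 holds .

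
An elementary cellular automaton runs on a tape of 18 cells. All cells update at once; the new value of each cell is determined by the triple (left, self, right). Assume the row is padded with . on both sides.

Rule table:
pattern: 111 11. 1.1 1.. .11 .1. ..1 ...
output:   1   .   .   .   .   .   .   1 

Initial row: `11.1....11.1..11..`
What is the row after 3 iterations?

iteration 1: .....11..........1
iteration 2: 1111....11111111..
iteration 3: .11..11..111111..1

.11..11..111111..1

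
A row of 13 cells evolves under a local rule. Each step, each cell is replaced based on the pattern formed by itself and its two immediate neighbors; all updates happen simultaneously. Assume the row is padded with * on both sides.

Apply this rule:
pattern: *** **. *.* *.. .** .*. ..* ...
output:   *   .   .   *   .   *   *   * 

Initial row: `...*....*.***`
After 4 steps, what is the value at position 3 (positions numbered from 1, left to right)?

step 1: *********..**
step 2: ********.**.*
step 3: *******......
step 4: ******.******
position 3 holds *

*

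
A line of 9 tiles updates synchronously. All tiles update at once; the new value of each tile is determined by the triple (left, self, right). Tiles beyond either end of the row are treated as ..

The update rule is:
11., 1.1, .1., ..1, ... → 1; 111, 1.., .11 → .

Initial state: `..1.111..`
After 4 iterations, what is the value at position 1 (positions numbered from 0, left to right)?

.

iteration 1: 1111..1.1
iteration 2: ...1.1111
iteration 3: 11111...1
iteration 4: ....1.111
position 1 holds .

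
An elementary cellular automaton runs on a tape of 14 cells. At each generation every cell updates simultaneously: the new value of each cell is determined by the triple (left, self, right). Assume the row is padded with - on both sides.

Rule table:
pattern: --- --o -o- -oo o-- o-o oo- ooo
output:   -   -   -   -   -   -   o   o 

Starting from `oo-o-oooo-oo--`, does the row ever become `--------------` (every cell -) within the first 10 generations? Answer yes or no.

yes

-o----ooo--o--
-------oo-----
--------o-----
--------------
all cells are - at generation 4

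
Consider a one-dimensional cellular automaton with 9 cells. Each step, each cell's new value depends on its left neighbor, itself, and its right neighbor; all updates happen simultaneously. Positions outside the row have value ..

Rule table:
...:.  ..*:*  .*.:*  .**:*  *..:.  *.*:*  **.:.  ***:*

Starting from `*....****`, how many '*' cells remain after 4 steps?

5

*...****.
*..****..
*.****...
*****....
count of *: 5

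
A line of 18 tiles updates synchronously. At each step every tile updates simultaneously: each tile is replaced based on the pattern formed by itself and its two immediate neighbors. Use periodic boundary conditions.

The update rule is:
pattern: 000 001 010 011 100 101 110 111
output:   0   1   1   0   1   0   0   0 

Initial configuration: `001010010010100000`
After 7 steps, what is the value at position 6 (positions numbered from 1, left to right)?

1

011011111110110000
100000000000001000
110000000000011101
001000000000100000
011100000001110000
100010000010001000
110111000111011101
position 6 holds 1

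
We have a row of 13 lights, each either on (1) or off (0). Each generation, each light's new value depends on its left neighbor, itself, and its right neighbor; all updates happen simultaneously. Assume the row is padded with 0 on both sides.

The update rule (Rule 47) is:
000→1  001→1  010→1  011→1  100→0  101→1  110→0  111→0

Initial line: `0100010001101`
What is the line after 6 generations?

1101110111011
1011001100110
1110011001100
1000110011001
1011100110011
1110001100110

1110001100110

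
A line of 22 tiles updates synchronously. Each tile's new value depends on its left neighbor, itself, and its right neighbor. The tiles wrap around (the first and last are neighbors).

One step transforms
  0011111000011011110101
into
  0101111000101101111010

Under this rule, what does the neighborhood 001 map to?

1

At position 1 the neighborhood is 001; the next row has 1 there.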